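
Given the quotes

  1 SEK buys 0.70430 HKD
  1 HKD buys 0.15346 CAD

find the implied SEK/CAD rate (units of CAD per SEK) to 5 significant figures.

SEK/CAD = 0.10808

1 SEK × 0.70430 = 0.7043 HKD
0.7043 HKD × 0.15346 = 0.108082 CAD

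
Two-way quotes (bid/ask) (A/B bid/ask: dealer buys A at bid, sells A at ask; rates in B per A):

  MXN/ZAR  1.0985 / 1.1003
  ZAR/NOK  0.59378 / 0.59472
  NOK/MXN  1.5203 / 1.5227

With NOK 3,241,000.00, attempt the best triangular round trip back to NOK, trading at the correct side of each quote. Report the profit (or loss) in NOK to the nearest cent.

Best loop NOK → ZAR → MXN → NOK:
NOK 3,241,000.00 ÷ 0.59472 (buy ZAR at ask) = ZAR 5,449,623.35
ZAR 5,449,623.35 ÷ 1.1003 (buy MXN at ask) = MXN 4,952,852.27
MXN 4,952,852.27 ÷ 1.5227 (buy NOK at ask) = NOK 3,252,677.66

Net profit: NOK 11,677.66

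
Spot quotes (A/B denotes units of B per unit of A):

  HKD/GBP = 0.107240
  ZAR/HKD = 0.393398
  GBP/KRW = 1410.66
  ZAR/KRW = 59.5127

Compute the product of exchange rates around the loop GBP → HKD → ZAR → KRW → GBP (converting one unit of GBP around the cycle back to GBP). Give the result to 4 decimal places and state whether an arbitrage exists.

1.0000 (no arbitrage)

Around GBP → HKD → ZAR → KRW → GBP: 1 ÷ 0.107240 ÷ 0.393398 × 59.5127 ÷ 1410.66 = 0.999996
Product ≈ 1 (deviation 0.000%, within rounding noise).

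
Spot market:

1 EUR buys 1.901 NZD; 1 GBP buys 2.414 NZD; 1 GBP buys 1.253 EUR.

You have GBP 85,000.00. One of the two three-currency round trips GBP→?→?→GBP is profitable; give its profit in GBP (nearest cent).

Profitable loop is GBP → NZD → EUR → GBP:
GBP 85,000.00 × 2.414 = NZD 205,190.00
NZD 205,190.00 ÷ 1.901 = EUR 107,937.93
EUR 107,937.93 ÷ 1.253 = GBP 86,143.60
Profit = GBP 86,143.60 − GBP 85,000.00

Profit: GBP 1,143.60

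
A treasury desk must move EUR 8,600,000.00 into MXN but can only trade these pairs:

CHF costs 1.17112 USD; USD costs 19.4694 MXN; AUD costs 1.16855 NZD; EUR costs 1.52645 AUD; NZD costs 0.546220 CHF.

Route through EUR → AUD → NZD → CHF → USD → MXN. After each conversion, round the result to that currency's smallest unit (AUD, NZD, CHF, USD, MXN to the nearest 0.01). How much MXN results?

MXN 191,051,256.18

EUR 8,600,000.00 × 1.52645 = AUD 13,127,470.00
AUD 13,127,470.00 × 1.16855 = NZD 15,340,105.07
NZD 15,340,105.07 × 0.546220 = CHF 8,379,072.19
CHF 8,379,072.19 × 1.17112 = USD 9,812,899.02
USD 9,812,899.02 × 19.4694 = MXN 191,051,256.18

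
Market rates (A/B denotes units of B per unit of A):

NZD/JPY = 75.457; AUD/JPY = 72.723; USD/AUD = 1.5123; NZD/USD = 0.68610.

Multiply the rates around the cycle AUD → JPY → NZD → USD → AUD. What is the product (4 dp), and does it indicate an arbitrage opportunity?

1.0000 (no arbitrage)

Around AUD → JPY → NZD → USD → AUD: 1 × 72.723 ÷ 75.457 × 0.68610 × 1.5123 = 0.999995
Product ≈ 1 (deviation 0.001%, within rounding noise).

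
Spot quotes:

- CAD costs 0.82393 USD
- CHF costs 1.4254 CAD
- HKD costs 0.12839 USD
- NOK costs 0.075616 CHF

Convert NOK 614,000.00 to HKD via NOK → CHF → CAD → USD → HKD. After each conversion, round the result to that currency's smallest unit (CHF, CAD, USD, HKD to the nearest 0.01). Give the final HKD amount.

NOK 614,000.00 × 0.075616 = CHF 46,428.22
CHF 46,428.22 × 1.4254 = CAD 66,178.78
CAD 66,178.78 × 0.82393 = USD 54,526.68
USD 54,526.68 ÷ 0.12839 = HKD 424,695.69

HKD 424,695.69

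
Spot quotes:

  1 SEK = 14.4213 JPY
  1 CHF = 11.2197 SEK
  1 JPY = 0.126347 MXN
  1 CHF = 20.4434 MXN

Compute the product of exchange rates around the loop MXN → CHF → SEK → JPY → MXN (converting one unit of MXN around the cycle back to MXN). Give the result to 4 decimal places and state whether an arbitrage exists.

1.0000 (no arbitrage)

Around MXN → CHF → SEK → JPY → MXN: 1 ÷ 20.4434 × 11.2197 × 14.4213 × 0.126347 = 0.999994
Product ≈ 1 (deviation 0.001%, within rounding noise).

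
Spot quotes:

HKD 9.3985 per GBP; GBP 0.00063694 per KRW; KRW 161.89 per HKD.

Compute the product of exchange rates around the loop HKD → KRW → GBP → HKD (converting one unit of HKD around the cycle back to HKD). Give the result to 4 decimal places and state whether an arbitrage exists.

0.9691 (arbitrage exists)

Around HKD → KRW → GBP → HKD: 1 × 161.89 × 0.00063694 × 9.3985 = 0.969119
Product < 1; profitable direction is HKD → GBP → KRW → HKD.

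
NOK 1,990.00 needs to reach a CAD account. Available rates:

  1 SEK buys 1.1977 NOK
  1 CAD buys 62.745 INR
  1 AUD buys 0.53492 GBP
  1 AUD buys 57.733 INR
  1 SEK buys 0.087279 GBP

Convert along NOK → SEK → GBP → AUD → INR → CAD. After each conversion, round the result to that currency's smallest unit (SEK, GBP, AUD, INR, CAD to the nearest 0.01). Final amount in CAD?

CAD 249.45

NOK 1,990.00 ÷ 1.1977 = SEK 1,661.52
SEK 1,661.52 × 0.087279 = GBP 145.02
GBP 145.02 ÷ 0.53492 = AUD 271.11
AUD 271.11 × 57.733 = INR 15,651.99
INR 15,651.99 ÷ 62.745 = CAD 249.45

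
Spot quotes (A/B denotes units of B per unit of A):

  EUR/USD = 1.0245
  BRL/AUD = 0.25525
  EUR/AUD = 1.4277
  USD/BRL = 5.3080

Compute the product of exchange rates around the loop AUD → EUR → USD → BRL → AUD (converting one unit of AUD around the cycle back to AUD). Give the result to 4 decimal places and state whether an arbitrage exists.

Around AUD → EUR → USD → BRL → AUD: 1 ÷ 1.4277 × 1.0245 × 5.3080 × 0.25525 = 0.972236
Product < 1; profitable direction is AUD → BRL → USD → EUR → AUD.

0.9722 (arbitrage exists)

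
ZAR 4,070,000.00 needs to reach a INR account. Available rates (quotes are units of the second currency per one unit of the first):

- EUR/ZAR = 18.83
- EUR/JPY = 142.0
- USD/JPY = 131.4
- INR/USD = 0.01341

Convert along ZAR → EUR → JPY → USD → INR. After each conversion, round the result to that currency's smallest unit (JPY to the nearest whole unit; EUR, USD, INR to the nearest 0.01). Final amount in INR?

ZAR 4,070,000.00 ÷ 18.83 = EUR 216,144.45
EUR 216,144.45 × 142.0 = JPY 30,692,512
JPY 30,692,512 ÷ 131.4 = USD 233,580.76
USD 233,580.76 ÷ 0.01341 = INR 17,418,401.19

INR 17,418,401.19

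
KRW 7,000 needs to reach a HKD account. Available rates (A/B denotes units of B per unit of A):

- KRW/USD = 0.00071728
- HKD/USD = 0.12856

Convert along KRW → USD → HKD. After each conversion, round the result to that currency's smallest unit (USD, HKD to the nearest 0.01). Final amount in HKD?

KRW 7,000 × 0.00071728 = USD 5.02
USD 5.02 ÷ 0.12856 = HKD 39.05

HKD 39.05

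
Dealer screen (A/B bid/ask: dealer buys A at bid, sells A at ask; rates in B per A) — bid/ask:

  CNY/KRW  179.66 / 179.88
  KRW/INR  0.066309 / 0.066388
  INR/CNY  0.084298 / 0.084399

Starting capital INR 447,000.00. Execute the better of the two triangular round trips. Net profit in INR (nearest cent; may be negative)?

Net profit: INR 1,899.03

Best loop INR → CNY → KRW → INR:
INR 447,000.00 × 0.084298 (sell INR at bid) = CNY 37,681.21
CNY 37,681.21 × 179.66 (sell CNY at bid) = KRW 6,769,805
KRW 6,769,805 × 0.066309 (sell KRW at bid) = INR 448,899.03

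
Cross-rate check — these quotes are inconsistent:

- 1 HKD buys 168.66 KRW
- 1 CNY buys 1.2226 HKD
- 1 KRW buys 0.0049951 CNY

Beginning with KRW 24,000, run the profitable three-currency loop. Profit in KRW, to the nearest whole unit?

Profit: KRW 720

Profitable loop is KRW → CNY → HKD → KRW:
KRW 24,000 × 0.0049951 = CNY 119.88
CNY 119.88 × 1.2226 = HKD 146.57
HKD 146.57 × 168.66 = KRW 24,720
Profit = KRW 24,720 − KRW 24,000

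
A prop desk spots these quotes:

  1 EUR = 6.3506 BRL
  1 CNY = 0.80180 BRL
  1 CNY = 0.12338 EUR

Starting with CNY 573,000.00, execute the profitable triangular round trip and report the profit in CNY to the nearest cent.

Profit: CNY 13,355.70

Profitable loop is CNY → BRL → EUR → CNY:
CNY 573,000.00 × 0.80180 = BRL 459,431.40
BRL 459,431.40 ÷ 6.3506 = EUR 72,344.57
EUR 72,344.57 ÷ 0.12338 = CNY 586,355.70
Profit = CNY 586,355.70 − CNY 573,000.00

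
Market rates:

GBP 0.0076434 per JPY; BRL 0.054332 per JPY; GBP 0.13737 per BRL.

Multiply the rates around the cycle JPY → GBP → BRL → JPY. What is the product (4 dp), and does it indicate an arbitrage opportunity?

Around JPY → GBP → BRL → JPY: 1 × 0.0076434 ÷ 0.13737 ÷ 0.054332 = 1.024092
Product > 1; profitable direction is JPY → GBP → BRL → JPY.

1.0241 (arbitrage exists)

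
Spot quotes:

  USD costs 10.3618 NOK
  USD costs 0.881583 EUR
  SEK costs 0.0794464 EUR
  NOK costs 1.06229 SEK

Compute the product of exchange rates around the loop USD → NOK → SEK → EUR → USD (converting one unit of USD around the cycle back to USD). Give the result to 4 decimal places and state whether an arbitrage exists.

Around USD → NOK → SEK → EUR → USD: 1 × 10.3618 × 1.06229 × 0.0794464 ÷ 0.881583 = 0.991949
Product < 1; profitable direction is USD → EUR → SEK → NOK → USD.

0.9919 (arbitrage exists)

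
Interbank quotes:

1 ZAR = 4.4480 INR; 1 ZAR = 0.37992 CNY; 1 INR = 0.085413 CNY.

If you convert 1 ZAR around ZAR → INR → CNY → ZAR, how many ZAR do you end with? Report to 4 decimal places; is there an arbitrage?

1.0000 (no arbitrage)

Around ZAR → INR → CNY → ZAR: 1 × 4.4480 × 0.085413 ÷ 0.37992 = 0.999992
Product ≈ 1 (deviation 0.001%, within rounding noise).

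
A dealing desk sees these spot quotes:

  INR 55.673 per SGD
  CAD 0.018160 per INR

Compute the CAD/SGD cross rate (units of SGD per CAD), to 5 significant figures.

1 CAD ÷ 0.018160 = 55.0661 INR
55.0661 INR ÷ 55.673 = 0.989098 SGD

CAD/SGD = 0.98910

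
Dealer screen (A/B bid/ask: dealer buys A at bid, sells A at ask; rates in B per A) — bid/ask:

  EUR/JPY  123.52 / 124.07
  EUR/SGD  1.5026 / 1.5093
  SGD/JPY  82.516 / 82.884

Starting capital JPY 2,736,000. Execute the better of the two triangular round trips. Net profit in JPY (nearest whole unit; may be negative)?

Best loop JPY → EUR → SGD → JPY:
JPY 2,736,000 ÷ 124.07 (buy EUR at ask) = EUR 22,052.07
EUR 22,052.07 × 1.5026 (sell EUR at bid) = SGD 33,135.44
SGD 33,135.44 × 82.516 (sell SGD at bid) = JPY 2,734,204

Net result: JPY -1,796 (no profitable arbitrage after spreads)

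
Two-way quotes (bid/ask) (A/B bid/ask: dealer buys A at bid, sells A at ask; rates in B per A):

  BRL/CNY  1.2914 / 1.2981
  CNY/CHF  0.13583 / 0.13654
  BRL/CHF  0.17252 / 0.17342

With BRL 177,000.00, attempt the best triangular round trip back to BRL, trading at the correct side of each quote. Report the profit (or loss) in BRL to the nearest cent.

Net profit: BRL 2,031.96

Best loop BRL → CNY → CHF → BRL:
BRL 177,000.00 × 1.2914 (sell BRL at bid) = CNY 228,577.80
CNY 228,577.80 × 0.13583 (sell CNY at bid) = CHF 31,047.72
CHF 31,047.72 ÷ 0.17342 (buy BRL at ask) = BRL 179,031.96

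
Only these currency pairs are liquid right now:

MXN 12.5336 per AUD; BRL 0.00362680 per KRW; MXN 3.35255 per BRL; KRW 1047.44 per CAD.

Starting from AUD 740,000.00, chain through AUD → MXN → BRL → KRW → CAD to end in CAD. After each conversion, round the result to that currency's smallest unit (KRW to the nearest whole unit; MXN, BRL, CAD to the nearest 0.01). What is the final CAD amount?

AUD 740,000.00 × 12.5336 = MXN 9,274,864.00
MXN 9,274,864.00 ÷ 3.35255 = BRL 2,766,510.27
BRL 2,766,510.27 ÷ 0.00362680 = KRW 762,796,479
KRW 762,796,479 ÷ 1047.44 = CAD 728,248.38

CAD 728,248.38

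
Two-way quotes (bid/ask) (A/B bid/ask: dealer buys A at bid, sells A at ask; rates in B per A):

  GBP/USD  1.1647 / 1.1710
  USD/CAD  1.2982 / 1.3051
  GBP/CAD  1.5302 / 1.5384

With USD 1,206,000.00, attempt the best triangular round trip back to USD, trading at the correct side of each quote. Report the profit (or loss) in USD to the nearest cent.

Net profit: USD 1,521.36

Best loop USD → GBP → CAD → USD:
USD 1,206,000.00 ÷ 1.1710 (buy GBP at ask) = GBP 1,029,888.98
GBP 1,029,888.98 × 1.5302 (sell GBP at bid) = CAD 1,575,936.12
CAD 1,575,936.12 ÷ 1.3051 (buy USD at ask) = USD 1,207,521.36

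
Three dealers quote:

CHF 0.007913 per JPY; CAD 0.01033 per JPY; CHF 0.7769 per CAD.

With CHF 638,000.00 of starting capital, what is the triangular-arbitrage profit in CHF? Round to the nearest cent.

Profit: CHF 9,060.60

Profitable loop is CHF → JPY → CAD → CHF:
CHF 638,000.00 ÷ 0.007913 = JPY 80,626,817
JPY 80,626,817 × 0.01033 = CAD 832,875.02
CAD 832,875.02 × 0.7769 = CHF 647,060.60
Profit = CHF 647,060.60 − CHF 638,000.00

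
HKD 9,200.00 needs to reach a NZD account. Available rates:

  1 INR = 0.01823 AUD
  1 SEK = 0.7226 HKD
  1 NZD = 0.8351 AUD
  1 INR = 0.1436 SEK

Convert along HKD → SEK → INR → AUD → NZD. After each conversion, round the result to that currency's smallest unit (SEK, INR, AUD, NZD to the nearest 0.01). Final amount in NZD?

HKD 9,200.00 ÷ 0.7226 = SEK 12,731.80
SEK 12,731.80 ÷ 0.1436 = INR 88,661.56
INR 88,661.56 × 0.01823 = AUD 1,616.30
AUD 1,616.30 ÷ 0.8351 = NZD 1,935.46

NZD 1,935.46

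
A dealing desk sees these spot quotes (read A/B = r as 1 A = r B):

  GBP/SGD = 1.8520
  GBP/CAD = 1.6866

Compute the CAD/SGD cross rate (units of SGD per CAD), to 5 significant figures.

CAD/SGD = 1.0981

1 CAD ÷ 1.6866 = 0.592909 GBP
0.592909 GBP × 1.8520 = 1.09807 SGD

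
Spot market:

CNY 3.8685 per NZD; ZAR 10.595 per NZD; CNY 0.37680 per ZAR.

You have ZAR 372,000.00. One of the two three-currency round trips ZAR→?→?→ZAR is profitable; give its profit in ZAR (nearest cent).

Profit: ZAR 11,894.77

Profitable loop is ZAR → CNY → NZD → ZAR:
ZAR 372,000.00 × 0.37680 = CNY 140,169.60
CNY 140,169.60 ÷ 3.8685 = NZD 36,233.58
NZD 36,233.58 × 10.595 = ZAR 383,894.77
Profit = ZAR 383,894.77 − ZAR 372,000.00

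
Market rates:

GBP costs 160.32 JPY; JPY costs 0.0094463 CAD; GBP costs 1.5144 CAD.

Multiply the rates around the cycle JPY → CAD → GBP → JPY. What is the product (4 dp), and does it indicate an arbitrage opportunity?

1.0000 (no arbitrage)

Around JPY → CAD → GBP → JPY: 1 × 0.0094463 ÷ 1.5144 × 160.32 = 1.000020
Product ≈ 1 (deviation 0.002%, within rounding noise).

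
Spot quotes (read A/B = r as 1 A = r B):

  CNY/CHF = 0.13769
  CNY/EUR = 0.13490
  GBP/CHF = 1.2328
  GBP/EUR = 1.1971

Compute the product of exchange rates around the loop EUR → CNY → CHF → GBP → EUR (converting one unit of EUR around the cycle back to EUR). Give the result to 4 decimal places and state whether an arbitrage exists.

0.9911 (arbitrage exists)

Around EUR → CNY → CHF → GBP → EUR: 1 ÷ 0.13490 × 0.13769 ÷ 1.2328 × 1.1971 = 0.991125
Product < 1; profitable direction is EUR → GBP → CHF → CNY → EUR.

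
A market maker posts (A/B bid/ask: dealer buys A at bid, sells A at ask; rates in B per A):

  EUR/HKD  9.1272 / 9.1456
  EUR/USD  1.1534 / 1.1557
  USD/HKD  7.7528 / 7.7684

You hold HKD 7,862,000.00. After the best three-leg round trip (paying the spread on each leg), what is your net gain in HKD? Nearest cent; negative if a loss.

Best loop HKD → USD → EUR → HKD:
HKD 7,862,000.00 ÷ 7.7684 (buy USD at ask) = USD 1,012,048.81
USD 1,012,048.81 ÷ 1.1557 (buy EUR at ask) = EUR 875,702.01
EUR 875,702.01 × 9.1272 (sell EUR at bid) = HKD 7,992,707.39

Net profit: HKD 130,707.39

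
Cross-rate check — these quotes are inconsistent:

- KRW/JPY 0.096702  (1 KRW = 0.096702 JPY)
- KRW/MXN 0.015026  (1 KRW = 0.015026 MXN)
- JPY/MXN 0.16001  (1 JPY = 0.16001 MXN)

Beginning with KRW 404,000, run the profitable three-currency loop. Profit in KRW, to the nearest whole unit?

Profitable loop is KRW → JPY → MXN → KRW:
KRW 404,000 × 0.096702 = JPY 39,068
JPY 39,068 × 0.16001 = MXN 6,251.21
MXN 6,251.21 ÷ 0.015026 = KRW 416,026
Profit = KRW 416,026 − KRW 404,000

Profit: KRW 12,026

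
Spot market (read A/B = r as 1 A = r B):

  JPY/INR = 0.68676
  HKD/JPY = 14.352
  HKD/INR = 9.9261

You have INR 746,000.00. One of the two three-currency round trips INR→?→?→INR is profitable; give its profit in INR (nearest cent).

Profitable loop is INR → JPY → HKD → INR:
INR 746,000.00 ÷ 0.68676 = JPY 1,086,260
JPY 1,086,260 ÷ 14.352 = HKD 75,687.02
HKD 75,687.02 × 9.9261 = INR 751,276.94
Profit = INR 751,276.94 − INR 746,000.00

Profit: INR 5,276.94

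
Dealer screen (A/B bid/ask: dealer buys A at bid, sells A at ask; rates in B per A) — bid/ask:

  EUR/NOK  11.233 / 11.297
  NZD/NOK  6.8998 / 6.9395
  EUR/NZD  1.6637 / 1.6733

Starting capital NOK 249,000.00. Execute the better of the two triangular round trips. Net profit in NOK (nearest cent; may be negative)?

Net profit: NOK 4,015.86

Best loop NOK → EUR → NZD → NOK:
NOK 249,000.00 ÷ 11.297 (buy EUR at ask) = EUR 22,041.25
EUR 22,041.25 × 1.6637 (sell EUR at bid) = NZD 36,670.03
NZD 36,670.03 × 6.8998 (sell NZD at bid) = NOK 253,015.86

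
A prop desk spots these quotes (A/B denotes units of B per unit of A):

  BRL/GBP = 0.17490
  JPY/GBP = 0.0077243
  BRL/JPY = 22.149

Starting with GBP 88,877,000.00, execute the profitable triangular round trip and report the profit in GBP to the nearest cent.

Profit: GBP 1,981,579.01

Profitable loop is GBP → JPY → BRL → GBP:
GBP 88,877,000.00 ÷ 0.0077243 = JPY 11,506,155,898
JPY 11,506,155,898 ÷ 22.149 = BRL 519,488,730.76
BRL 519,488,730.76 × 0.17490 = GBP 90,858,579.01
Profit = GBP 90,858,579.01 − GBP 88,877,000.00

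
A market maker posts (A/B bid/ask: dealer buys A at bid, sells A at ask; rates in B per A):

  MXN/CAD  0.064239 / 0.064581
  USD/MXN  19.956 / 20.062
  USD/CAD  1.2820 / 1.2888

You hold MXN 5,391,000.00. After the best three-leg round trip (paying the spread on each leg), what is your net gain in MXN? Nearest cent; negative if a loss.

Net result: MXN -28,638.71 (no profitable arbitrage after spreads)

Best loop MXN → CAD → USD → MXN:
MXN 5,391,000.00 × 0.064239 (sell MXN at bid) = CAD 346,312.45
CAD 346,312.45 ÷ 1.2888 (buy USD at ask) = USD 268,709.22
USD 268,709.22 × 19.956 (sell USD at bid) = MXN 5,362,361.29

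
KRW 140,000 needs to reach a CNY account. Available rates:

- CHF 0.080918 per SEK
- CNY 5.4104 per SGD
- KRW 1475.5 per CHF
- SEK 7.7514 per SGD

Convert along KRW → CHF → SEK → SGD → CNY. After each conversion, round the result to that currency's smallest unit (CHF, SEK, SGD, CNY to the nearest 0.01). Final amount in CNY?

KRW 140,000 ÷ 1475.5 = CHF 94.88
CHF 94.88 ÷ 0.080918 = SEK 1,172.55
SEK 1,172.55 ÷ 7.7514 = SGD 151.27
SGD 151.27 × 5.4104 = CNY 818.43

CNY 818.43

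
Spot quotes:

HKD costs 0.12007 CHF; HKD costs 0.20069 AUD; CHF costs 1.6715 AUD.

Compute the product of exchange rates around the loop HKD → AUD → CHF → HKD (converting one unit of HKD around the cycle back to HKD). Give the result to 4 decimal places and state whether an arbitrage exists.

1.0000 (no arbitrage)

Around HKD → AUD → CHF → HKD: 1 × 0.20069 ÷ 1.6715 ÷ 0.12007 = 0.999965
Product ≈ 1 (deviation 0.003%, within rounding noise).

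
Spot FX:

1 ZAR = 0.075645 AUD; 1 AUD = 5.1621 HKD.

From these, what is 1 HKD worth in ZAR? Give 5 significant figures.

HKD/ZAR = 2.5609

1 HKD ÷ 5.1621 = 0.19372 AUD
0.19372 AUD ÷ 0.075645 = 2.5609 ZAR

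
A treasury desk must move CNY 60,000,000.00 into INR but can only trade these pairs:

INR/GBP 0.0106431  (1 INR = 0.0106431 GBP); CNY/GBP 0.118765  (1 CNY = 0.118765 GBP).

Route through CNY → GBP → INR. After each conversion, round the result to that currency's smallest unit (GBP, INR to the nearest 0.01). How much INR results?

INR 669,532,373.09

CNY 60,000,000.00 × 0.118765 = GBP 7,125,900.00
GBP 7,125,900.00 ÷ 0.0106431 = INR 669,532,373.09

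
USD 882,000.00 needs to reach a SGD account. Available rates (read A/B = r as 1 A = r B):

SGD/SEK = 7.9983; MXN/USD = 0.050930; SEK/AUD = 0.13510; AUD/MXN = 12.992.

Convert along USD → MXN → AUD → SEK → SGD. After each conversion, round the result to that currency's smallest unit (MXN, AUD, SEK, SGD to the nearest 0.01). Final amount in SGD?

USD 882,000.00 ÷ 0.050930 = MXN 17,317,887.30
MXN 17,317,887.30 ÷ 12.992 = AUD 1,332,965.46
AUD 1,332,965.46 ÷ 0.13510 = SEK 9,866,509.70
SEK 9,866,509.70 ÷ 7.9983 = SGD 1,233,575.85

SGD 1,233,575.85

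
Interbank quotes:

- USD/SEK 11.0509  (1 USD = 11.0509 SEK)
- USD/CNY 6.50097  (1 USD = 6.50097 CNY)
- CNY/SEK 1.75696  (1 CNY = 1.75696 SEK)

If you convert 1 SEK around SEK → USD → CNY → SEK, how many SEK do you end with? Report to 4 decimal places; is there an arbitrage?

1.0336 (arbitrage exists)

Around SEK → USD → CNY → SEK: 1 ÷ 11.0509 × 6.50097 × 1.75696 = 1.033576
Product > 1; profitable direction is SEK → USD → CNY → SEK.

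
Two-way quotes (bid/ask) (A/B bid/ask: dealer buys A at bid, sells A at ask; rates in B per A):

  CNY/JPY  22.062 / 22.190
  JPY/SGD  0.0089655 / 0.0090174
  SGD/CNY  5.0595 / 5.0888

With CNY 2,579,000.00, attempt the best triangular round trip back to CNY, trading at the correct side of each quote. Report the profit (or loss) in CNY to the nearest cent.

Best loop CNY → JPY → SGD → CNY:
CNY 2,579,000.00 × 22.062 (sell CNY at bid) = JPY 56,897,898
JPY 56,897,898 × 0.0089655 (sell JPY at bid) = SGD 510,118.10
SGD 510,118.10 × 5.0595 (sell SGD at bid) = CNY 2,580,942.55

Net profit: CNY 1,942.55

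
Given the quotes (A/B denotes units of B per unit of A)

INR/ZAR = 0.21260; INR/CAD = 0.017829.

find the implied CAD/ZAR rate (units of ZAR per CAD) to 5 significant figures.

CAD/ZAR = 11.924

1 CAD ÷ 0.017829 = 56.0884 INR
56.0884 INR × 0.21260 = 11.9244 ZAR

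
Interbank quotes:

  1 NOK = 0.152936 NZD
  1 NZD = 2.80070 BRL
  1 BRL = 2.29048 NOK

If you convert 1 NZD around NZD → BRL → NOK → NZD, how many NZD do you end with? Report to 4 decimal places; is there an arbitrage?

0.9811 (arbitrage exists)

Around NZD → BRL → NOK → NZD: 1 × 2.80070 × 2.29048 × 0.152936 = 0.981076
Product < 1; profitable direction is NZD → NOK → BRL → NZD.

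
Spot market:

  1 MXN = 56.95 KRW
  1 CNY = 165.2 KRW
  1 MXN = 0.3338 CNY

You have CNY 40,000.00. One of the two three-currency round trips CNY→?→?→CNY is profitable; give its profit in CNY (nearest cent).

Profit: CNY 1,310.20

Profitable loop is CNY → MXN → KRW → CNY:
CNY 40,000.00 ÷ 0.3338 = MXN 119,832.23
MXN 119,832.23 × 56.95 = KRW 6,824,446
KRW 6,824,446 ÷ 165.2 = CNY 41,310.20
Profit = CNY 41,310.20 − CNY 40,000.00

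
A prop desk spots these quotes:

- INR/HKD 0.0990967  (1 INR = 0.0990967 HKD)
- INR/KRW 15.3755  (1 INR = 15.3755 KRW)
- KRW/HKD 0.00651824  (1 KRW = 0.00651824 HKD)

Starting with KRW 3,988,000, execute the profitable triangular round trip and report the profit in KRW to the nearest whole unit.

Profitable loop is KRW → HKD → INR → KRW:
KRW 3,988,000 × 0.00651824 = HKD 25,994.74
HKD 25,994.74 ÷ 0.0990967 = INR 262,316.92
INR 262,316.92 × 15.3755 = KRW 4,033,254
Profit = KRW 4,033,254 − KRW 3,988,000

Profit: KRW 45,254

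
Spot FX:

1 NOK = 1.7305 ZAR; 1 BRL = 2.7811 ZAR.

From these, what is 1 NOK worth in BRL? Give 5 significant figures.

1 NOK × 1.7305 = 1.7305 ZAR
1.7305 ZAR ÷ 2.7811 = 0.622236 BRL

NOK/BRL = 0.62224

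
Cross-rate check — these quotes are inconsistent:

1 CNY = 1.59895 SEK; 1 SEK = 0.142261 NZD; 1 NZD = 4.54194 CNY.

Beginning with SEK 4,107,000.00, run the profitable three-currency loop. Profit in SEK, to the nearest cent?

Profit: SEK 136,134.87

Profitable loop is SEK → NZD → CNY → SEK:
SEK 4,107,000.00 × 0.142261 = NZD 584,265.93
NZD 584,265.93 × 4.54194 = CNY 2,653,700.78
CNY 2,653,700.78 × 1.59895 = SEK 4,243,134.87
Profit = SEK 4,243,134.87 − SEK 4,107,000.00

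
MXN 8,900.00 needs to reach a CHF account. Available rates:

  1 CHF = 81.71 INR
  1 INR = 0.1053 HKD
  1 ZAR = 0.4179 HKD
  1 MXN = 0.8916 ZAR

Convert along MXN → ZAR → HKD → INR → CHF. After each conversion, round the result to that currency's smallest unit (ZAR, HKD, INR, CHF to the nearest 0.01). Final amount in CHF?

MXN 8,900.00 × 0.8916 = ZAR 7,935.24
ZAR 7,935.24 × 0.4179 = HKD 3,316.14
HKD 3,316.14 ÷ 0.1053 = INR 31,492.31
INR 31,492.31 ÷ 81.71 = CHF 385.42

CHF 385.42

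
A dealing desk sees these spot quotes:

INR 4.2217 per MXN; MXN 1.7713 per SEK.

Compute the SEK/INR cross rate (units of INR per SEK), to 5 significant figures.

SEK/INR = 7.4779

1 SEK × 1.7713 = 1.7713 MXN
1.7713 MXN × 4.2217 = 7.4779 INR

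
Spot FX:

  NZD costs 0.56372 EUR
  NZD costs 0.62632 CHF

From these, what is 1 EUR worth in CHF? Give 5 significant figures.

EUR/CHF = 1.1110

1 EUR ÷ 0.56372 = 1.77393 NZD
1.77393 NZD × 0.62632 = 1.11105 CHF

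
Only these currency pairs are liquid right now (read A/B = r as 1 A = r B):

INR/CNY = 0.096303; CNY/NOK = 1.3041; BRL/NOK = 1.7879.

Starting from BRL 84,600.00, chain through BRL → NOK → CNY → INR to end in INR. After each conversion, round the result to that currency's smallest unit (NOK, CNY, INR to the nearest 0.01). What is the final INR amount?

BRL 84,600.00 × 1.7879 = NOK 151,256.34
NOK 151,256.34 ÷ 1.3041 = CNY 115,985.23
CNY 115,985.23 ÷ 0.096303 = INR 1,204,378.16

INR 1,204,378.16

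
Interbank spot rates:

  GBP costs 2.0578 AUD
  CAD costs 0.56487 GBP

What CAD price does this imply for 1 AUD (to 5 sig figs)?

1 AUD ÷ 2.0578 = 0.485956 GBP
0.485956 GBP ÷ 0.56487 = 0.860297 CAD

AUD/CAD = 0.86030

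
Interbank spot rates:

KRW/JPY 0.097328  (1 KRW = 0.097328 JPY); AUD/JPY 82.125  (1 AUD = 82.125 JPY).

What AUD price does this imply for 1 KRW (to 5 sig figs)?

KRW/AUD = 0.0011851

1 KRW × 0.097328 = 0.097328 JPY
0.097328 JPY ÷ 82.125 = 0.00118512 AUD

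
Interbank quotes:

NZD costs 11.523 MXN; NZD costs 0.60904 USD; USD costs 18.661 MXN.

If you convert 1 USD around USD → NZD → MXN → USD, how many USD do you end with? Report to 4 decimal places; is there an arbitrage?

1.0139 (arbitrage exists)

Around USD → NZD → MXN → USD: 1 ÷ 0.60904 × 11.523 ÷ 18.661 = 1.013876
Product > 1; profitable direction is USD → NZD → MXN → USD.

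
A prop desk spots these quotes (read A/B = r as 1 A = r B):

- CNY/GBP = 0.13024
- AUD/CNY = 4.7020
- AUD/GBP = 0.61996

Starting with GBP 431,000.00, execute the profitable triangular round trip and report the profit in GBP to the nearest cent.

Profitable loop is GBP → CNY → AUD → GBP:
GBP 431,000.00 ÷ 0.13024 = CNY 3,309,275.18
CNY 3,309,275.18 ÷ 4.7020 = AUD 703,801.61
AUD 703,801.61 × 0.61996 = GBP 436,328.85
Profit = GBP 436,328.85 − GBP 431,000.00

Profit: GBP 5,328.85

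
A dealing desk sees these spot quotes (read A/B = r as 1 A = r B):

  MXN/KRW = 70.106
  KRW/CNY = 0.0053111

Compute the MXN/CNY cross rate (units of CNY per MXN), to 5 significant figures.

1 MXN × 70.106 = 70.106 KRW
70.106 KRW × 0.0053111 = 0.37234 CNY

MXN/CNY = 0.37234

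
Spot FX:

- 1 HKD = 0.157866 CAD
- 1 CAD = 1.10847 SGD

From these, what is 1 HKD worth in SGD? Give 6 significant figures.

HKD/SGD = 0.174990

1 HKD × 0.157866 = 0.157866 CAD
0.157866 CAD × 1.10847 = 0.17499 SGD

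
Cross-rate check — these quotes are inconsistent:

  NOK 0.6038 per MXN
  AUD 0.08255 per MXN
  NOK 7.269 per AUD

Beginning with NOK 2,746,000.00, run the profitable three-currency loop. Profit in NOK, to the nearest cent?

Profitable loop is NOK → AUD → MXN → NOK:
NOK 2,746,000.00 ÷ 7.269 = AUD 377,768.61
AUD 377,768.61 ÷ 0.08255 = MXN 4,576,239.93
MXN 4,576,239.93 × 0.6038 = NOK 2,763,133.67
Profit = NOK 2,763,133.67 − NOK 2,746,000.00

Profit: NOK 17,133.67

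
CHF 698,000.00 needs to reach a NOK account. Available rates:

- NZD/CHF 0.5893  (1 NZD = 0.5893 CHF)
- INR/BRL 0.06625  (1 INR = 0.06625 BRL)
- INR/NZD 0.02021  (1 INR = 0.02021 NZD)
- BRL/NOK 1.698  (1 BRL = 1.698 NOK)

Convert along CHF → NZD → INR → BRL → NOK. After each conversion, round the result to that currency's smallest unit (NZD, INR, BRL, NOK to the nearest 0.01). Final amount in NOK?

CHF 698,000.00 ÷ 0.5893 = NZD 1,184,456.13
NZD 1,184,456.13 ÷ 0.02021 = INR 58,607,428.50
INR 58,607,428.50 × 0.06625 = BRL 3,882,742.14
BRL 3,882,742.14 × 1.698 = NOK 6,592,896.15

NOK 6,592,896.15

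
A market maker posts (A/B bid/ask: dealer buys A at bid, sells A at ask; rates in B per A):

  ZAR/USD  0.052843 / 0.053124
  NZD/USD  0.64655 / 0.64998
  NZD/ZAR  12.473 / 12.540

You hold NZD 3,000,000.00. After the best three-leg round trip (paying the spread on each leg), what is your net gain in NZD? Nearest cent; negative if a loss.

Net profit: NZD 42,143.17

Best loop NZD → ZAR → USD → NZD:
NZD 3,000,000.00 × 12.473 (sell NZD at bid) = ZAR 37,419,000.00
ZAR 37,419,000.00 × 0.052843 (sell ZAR at bid) = USD 1,977,332.22
USD 1,977,332.22 ÷ 0.64998 (buy NZD at ask) = NZD 3,042,143.17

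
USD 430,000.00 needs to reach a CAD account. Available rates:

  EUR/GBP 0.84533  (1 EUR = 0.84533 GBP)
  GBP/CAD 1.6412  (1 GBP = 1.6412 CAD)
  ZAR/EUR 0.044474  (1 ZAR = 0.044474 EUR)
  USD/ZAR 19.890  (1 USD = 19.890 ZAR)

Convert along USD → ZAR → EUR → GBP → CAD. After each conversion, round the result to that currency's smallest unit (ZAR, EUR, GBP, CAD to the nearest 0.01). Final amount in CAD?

USD 430,000.00 × 19.890 = ZAR 8,552,700.00
ZAR 8,552,700.00 × 0.044474 = EUR 380,372.78
EUR 380,372.78 × 0.84533 = GBP 321,540.52
GBP 321,540.52 × 1.6412 = CAD 527,712.30

CAD 527,712.30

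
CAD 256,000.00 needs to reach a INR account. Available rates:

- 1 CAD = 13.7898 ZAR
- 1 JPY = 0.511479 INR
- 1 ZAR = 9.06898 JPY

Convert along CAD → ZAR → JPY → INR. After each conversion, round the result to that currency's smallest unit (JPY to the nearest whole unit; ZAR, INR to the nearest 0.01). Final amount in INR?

INR 16,375,108.62

CAD 256,000.00 × 13.7898 = ZAR 3,530,188.80
ZAR 3,530,188.80 × 9.06898 = JPY 32,015,212
JPY 32,015,212 × 0.511479 = INR 16,375,108.62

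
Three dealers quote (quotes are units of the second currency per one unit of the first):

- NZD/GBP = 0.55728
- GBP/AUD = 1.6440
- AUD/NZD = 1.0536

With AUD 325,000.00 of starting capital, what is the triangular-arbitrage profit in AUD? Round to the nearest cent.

Profitable loop is AUD → GBP → NZD → AUD:
AUD 325,000.00 ÷ 1.6440 = GBP 197,688.56
GBP 197,688.56 ÷ 0.55728 = NZD 354,738.31
NZD 354,738.31 ÷ 1.0536 = AUD 336,691.64
Profit = AUD 336,691.64 − AUD 325,000.00

Profit: AUD 11,691.64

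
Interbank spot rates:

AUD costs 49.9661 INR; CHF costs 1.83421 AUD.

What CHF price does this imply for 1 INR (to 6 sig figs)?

INR/CHF = 0.0109113

1 INR ÷ 49.9661 = 0.0200136 AUD
0.0200136 AUD ÷ 1.83421 = 0.0109113 CHF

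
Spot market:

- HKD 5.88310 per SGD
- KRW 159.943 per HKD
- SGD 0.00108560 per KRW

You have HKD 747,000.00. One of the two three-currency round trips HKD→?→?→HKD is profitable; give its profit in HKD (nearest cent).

Profitable loop is HKD → KRW → SGD → HKD:
HKD 747,000.00 × 159.943 = KRW 119,477,421
KRW 119,477,421 × 0.00108560 = SGD 129,704.69
SGD 129,704.69 × 5.88310 = HKD 763,065.65
Profit = HKD 763,065.65 − HKD 747,000.00

Profit: HKD 16,065.65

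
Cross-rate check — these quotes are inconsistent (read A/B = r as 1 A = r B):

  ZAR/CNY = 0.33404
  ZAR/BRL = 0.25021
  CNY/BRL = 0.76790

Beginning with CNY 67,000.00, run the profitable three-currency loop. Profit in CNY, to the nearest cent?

Profit: CNY 1,686.80

Profitable loop is CNY → BRL → ZAR → CNY:
CNY 67,000.00 × 0.76790 = BRL 51,449.30
BRL 51,449.30 ÷ 0.25021 = ZAR 205,624.48
ZAR 205,624.48 × 0.33404 = CNY 68,686.80
Profit = CNY 68,686.80 − CNY 67,000.00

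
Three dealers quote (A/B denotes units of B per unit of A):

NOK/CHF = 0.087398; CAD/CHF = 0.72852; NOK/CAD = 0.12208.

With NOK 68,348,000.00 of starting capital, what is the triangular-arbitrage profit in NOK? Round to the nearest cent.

Profit: NOK 1,204,110.99

Profitable loop is NOK → CAD → CHF → NOK:
NOK 68,348,000.00 × 0.12208 = CAD 8,343,923.84
CAD 8,343,923.84 × 0.72852 = CHF 6,078,715.40
CHF 6,078,715.40 ÷ 0.087398 = NOK 69,552,110.99
Profit = NOK 69,552,110.99 − NOK 68,348,000.00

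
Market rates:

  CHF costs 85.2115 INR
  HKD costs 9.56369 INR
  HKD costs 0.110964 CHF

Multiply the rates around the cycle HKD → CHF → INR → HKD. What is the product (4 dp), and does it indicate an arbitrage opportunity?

0.9887 (arbitrage exists)

Around HKD → CHF → INR → HKD: 1 × 0.110964 × 85.2115 ÷ 9.56369 = 0.988678
Product < 1; profitable direction is HKD → INR → CHF → HKD.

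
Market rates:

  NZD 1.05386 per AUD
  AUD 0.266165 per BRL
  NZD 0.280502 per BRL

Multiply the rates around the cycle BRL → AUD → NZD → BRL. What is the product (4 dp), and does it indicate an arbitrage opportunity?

Around BRL → AUD → NZD → BRL: 1 × 0.266165 × 1.05386 ÷ 0.280502 = 0.999995
Product ≈ 1 (deviation 0.000%, within rounding noise).

1.0000 (no arbitrage)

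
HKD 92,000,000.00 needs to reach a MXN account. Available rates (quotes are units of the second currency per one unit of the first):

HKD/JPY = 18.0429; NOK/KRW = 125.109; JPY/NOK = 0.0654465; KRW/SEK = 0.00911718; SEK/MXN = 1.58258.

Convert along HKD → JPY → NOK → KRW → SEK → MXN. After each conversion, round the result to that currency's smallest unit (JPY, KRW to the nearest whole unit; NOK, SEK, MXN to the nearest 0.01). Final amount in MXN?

HKD 92,000,000.00 × 18.0429 = JPY 1,659,946,800
JPY 1,659,946,800 × 0.0654465 = NOK 108,637,708.25
NOK 108,637,708.25 × 125.109 = KRW 13,591,555,041
KRW 13,591,555,041 × 0.00911718 = SEK 123,916,653.79
SEK 123,916,653.79 × 1.58258 = MXN 196,108,017.95

MXN 196,108,017.95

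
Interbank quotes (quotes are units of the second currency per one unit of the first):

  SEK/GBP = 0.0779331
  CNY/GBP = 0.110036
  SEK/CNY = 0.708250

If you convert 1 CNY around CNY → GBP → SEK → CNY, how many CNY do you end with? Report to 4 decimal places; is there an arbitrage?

Around CNY → GBP → SEK → CNY: 1 × 0.110036 ÷ 0.0779331 × 0.708250 = 0.999999
Product ≈ 1 (deviation 0.000%, within rounding noise).

1.0000 (no arbitrage)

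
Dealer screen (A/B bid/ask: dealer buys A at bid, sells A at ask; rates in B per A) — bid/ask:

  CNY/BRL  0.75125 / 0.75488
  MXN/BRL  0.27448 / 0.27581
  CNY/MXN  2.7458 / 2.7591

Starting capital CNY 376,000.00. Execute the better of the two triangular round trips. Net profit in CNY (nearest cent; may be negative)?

Best loop CNY → MXN → BRL → CNY:
CNY 376,000.00 × 2.7458 (sell CNY at bid) = MXN 1,032,420.80
MXN 1,032,420.80 × 0.27448 (sell MXN at bid) = BRL 283,378.86
BRL 283,378.86 ÷ 0.75488 (buy CNY at ask) = CNY 375,395.91

Net result: CNY -604.09 (no profitable arbitrage after spreads)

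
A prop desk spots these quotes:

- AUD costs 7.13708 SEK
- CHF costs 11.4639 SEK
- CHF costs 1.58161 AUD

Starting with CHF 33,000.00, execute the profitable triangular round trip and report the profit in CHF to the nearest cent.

Profit: CHF 514.01

Profitable loop is CHF → SEK → AUD → CHF:
CHF 33,000.00 × 11.4639 = SEK 378,308.70
SEK 378,308.70 ÷ 7.13708 = AUD 53,006.09
AUD 53,006.09 ÷ 1.58161 = CHF 33,514.01
Profit = CHF 33,514.01 − CHF 33,000.00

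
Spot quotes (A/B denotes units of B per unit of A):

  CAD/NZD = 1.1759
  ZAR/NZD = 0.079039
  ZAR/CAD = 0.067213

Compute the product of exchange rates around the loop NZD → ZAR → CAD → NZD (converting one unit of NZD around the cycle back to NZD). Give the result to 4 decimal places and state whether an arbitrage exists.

1.0000 (no arbitrage)

Around NZD → ZAR → CAD → NZD: 1 ÷ 0.079039 × 0.067213 × 1.1759 = 0.999959
Product ≈ 1 (deviation 0.004%, within rounding noise).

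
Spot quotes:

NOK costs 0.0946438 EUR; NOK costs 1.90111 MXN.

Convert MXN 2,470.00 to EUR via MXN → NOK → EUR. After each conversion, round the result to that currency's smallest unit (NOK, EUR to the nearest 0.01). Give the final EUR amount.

EUR 122.97

MXN 2,470.00 ÷ 1.90111 = NOK 1,299.24
NOK 1,299.24 × 0.0946438 = EUR 122.97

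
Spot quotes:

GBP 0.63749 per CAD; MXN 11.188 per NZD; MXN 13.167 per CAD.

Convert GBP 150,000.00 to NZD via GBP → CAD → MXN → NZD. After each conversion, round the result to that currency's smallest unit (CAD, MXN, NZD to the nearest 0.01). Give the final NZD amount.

NZD 276,918.69

GBP 150,000.00 ÷ 0.63749 = CAD 235,297.81
CAD 235,297.81 × 13.167 = MXN 3,098,166.26
MXN 3,098,166.26 ÷ 11.188 = NZD 276,918.69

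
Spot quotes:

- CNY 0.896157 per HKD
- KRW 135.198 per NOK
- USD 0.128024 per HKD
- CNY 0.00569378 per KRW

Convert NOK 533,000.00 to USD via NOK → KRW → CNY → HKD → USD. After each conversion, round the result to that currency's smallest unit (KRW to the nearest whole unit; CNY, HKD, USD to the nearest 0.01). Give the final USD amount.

USD 58,614.55

NOK 533,000.00 × 135.198 = KRW 72,060,534
KRW 72,060,534 × 0.00569378 = CNY 410,296.83
CNY 410,296.83 ÷ 0.896157 = HKD 457,840.34
HKD 457,840.34 × 0.128024 = USD 58,614.55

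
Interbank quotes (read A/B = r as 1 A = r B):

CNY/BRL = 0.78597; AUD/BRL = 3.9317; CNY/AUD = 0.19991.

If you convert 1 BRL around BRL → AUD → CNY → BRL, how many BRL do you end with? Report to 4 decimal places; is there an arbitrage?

Around BRL → AUD → CNY → BRL: 1 ÷ 3.9317 ÷ 0.19991 × 0.78597 = 0.999979
Product ≈ 1 (deviation 0.002%, within rounding noise).

1.0000 (no arbitrage)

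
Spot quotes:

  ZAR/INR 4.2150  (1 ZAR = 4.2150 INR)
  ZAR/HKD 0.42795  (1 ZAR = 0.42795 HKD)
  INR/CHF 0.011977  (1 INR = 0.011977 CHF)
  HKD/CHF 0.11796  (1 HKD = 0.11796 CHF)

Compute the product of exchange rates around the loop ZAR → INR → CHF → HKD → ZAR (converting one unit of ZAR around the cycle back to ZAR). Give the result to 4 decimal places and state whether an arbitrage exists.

Around ZAR → INR → CHF → HKD → ZAR: 1 × 4.2150 × 0.011977 ÷ 0.11796 ÷ 0.42795 = 1.000041
Product ≈ 1 (deviation 0.004%, within rounding noise).

1.0000 (no arbitrage)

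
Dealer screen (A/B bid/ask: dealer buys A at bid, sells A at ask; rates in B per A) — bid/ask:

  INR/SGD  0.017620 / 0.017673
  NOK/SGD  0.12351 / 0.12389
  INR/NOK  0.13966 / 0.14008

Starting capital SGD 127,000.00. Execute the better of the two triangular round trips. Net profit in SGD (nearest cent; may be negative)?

Net profit: SGD 1,942.84

Best loop SGD → NOK → INR → SGD:
SGD 127,000.00 ÷ 0.12389 (buy NOK at ask) = NOK 1,025,102.91
NOK 1,025,102.91 ÷ 0.14008 (buy INR at ask) = INR 7,317,981.97
INR 7,317,981.97 × 0.017620 (sell INR at bid) = SGD 128,942.84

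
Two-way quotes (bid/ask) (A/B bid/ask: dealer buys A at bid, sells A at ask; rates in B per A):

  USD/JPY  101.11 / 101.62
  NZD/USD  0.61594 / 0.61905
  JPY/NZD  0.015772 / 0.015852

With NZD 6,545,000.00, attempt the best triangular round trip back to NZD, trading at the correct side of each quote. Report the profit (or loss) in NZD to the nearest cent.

Best loop NZD → JPY → USD → NZD:
NZD 6,545,000.00 ÷ 0.015852 (buy JPY at ask) = JPY 412,881,655
JPY 412,881,655 ÷ 101.62 (buy USD at ask) = USD 4,062,996.02
USD 4,062,996.02 ÷ 0.61905 (buy NZD at ask) = NZD 6,563,276.02

Net profit: NZD 18,276.02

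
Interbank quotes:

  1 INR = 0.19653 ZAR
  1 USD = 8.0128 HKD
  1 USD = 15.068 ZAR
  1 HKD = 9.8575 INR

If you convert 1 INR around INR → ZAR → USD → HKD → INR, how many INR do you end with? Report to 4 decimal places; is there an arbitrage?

Around INR → ZAR → USD → HKD → INR: 1 × 0.19653 ÷ 15.068 × 8.0128 × 9.8575 = 1.030207
Product > 1; profitable direction is INR → ZAR → USD → HKD → INR.

1.0302 (arbitrage exists)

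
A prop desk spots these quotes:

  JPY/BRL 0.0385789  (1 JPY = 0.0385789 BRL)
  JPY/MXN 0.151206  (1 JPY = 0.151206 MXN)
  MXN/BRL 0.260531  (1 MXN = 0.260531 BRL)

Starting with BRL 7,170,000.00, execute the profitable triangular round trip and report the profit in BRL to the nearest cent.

Profitable loop is BRL → JPY → MXN → BRL:
BRL 7,170,000.00 ÷ 0.0385789 = JPY 185,852,888
JPY 185,852,888 × 0.151206 = MXN 28,102,071.86
MXN 28,102,071.86 × 0.260531 = BRL 7,321,460.88
Profit = BRL 7,321,460.88 − BRL 7,170,000.00

Profit: BRL 151,460.88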